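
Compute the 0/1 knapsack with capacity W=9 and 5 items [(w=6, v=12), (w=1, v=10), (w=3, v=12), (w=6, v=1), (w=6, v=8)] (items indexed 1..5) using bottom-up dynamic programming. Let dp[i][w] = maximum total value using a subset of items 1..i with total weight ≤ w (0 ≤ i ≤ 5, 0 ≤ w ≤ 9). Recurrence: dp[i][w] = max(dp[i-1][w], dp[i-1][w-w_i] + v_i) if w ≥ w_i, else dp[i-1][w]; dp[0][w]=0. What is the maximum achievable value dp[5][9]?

24

i\w   0   1   2   3   4   5   6   7   8   9
  0   0   0   0   0   0   0   0   0   0   0
  1   0   0   0   0   0   0  12  12  12  12
  2   0  10  10  10  10  10  12  22  22  22
  3   0  10  10  12  22  22  22  22  22  24
  4   0  10  10  12  22  22  22  22  22  24
  5   0  10  10  12  22  22  22  22  22  24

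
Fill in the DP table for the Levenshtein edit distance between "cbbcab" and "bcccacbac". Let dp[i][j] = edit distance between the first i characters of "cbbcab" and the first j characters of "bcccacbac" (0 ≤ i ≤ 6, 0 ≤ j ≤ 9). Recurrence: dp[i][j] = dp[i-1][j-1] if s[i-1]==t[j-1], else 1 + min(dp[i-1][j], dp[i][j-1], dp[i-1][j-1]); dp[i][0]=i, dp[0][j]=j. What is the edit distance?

   ''  b  c  c  c  a  c  b  a  c
''  0  1  2  3  4  5  6  7  8  9
 c  1  1  1  2  3  4  5  6  7  8
 b  2  1  2  2  3  4  5  5  6  7
 b  3  2  2  3  3  4  5  5  6  7
 c  4  3  2  2  3  4  4  5  6  6
 a  5  4  3  3  3  3  4  5  5  6
 b  6  5  4  4  4  4  4  4  5  6

6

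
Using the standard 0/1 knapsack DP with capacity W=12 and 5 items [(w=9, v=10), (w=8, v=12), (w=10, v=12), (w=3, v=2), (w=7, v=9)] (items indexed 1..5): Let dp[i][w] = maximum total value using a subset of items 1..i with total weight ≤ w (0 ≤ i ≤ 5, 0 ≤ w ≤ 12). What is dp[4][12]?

14

i\w   0   1   2   3   4   5   6   7   8   9  10  11  12
  0   0   0   0   0   0   0   0   0   0   0   0   0   0
  1   0   0   0   0   0   0   0   0   0  10  10  10  10
  2   0   0   0   0   0   0   0   0  12  12  12  12  12
  3   0   0   0   0   0   0   0   0  12  12  12  12  12
  4   0   0   0   2   2   2   2   2  12  12  12  14  14
  5   0   0   0   2   2   2   2   9  12  12  12  14  14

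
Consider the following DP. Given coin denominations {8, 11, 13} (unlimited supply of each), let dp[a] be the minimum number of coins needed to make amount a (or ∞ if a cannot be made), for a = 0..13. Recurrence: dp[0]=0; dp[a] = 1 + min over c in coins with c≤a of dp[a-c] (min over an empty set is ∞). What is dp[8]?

 a  0  1  2  3  4  5  6  7  8  9 10 11 12 13
dp  0  -  -  -  -  -  -  -  1  -  -  1  -  1
(- denotes ∞ / unreachable)

1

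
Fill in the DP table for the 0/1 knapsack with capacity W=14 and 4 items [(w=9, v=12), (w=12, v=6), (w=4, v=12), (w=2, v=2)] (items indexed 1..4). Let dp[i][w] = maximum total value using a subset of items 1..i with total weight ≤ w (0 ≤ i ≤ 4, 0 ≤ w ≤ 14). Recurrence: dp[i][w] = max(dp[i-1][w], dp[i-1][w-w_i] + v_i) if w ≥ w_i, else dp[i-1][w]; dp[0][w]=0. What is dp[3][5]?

i\w   0   1   2   3   4   5   6   7   8   9  10  11  12  13  14
  0   0   0   0   0   0   0   0   0   0   0   0   0   0   0   0
  1   0   0   0   0   0   0   0   0   0  12  12  12  12  12  12
  2   0   0   0   0   0   0   0   0   0  12  12  12  12  12  12
  3   0   0   0   0  12  12  12  12  12  12  12  12  12  24  24
  4   0   0   2   2  12  12  14  14  14  14  14  14  14  24  24

12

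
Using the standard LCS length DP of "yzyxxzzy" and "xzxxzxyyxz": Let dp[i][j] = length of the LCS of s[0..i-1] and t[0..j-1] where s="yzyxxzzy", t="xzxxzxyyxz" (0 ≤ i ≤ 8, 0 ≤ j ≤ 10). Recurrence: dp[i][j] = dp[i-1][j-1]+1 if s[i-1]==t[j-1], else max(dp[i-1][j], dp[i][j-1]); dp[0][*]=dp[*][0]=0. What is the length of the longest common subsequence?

5

   ''  x  z  x  x  z  x  y  y  x  z
''  0  0  0  0  0  0  0  0  0  0  0
 y  0  0  0  0  0  0  0  1  1  1  1
 z  0  0  1  1  1  1  1  1  1  1  2
 y  0  0  1  1  1  1  1  2  2  2  2
 x  0  1  1  2  2  2  2  2  2  3  3
 x  0  1  1  2  3  3  3  3  3  3  3
 z  0  1  2  2  3  4  4  4  4  4  4
 z  0  1  2  2  3  4  4  4  4  4  5
 y  0  1  2  2  3  4  4  5  5  5  5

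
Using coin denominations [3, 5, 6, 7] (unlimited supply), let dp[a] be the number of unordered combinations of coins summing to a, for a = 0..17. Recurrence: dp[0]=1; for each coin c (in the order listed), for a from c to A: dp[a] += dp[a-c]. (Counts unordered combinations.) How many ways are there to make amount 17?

5

after  coin     0     1     2     3     4     5     6     7     8     9    10    11    12    13    14    15    16    17
          3     1     0     0     1     0     0     1     0     0     1     0     0     1     0     0     1     0     0
          5     1     0     0     1     0     1     1     0     1     1     1     1     1     1     1     2     1     1
          6     1     0     0     1     0     1     2     0     1     2     1     2     3     1     2     4     2     3
          7     1     0     0     1     0     1     2     1     1     2     2     2     4     3     3     5     4     5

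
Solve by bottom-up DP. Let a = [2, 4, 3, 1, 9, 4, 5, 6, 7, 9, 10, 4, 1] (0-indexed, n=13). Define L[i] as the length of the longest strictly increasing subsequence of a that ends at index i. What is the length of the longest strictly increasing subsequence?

   i    0    1    2    3    4    5    6    7    8    9   10   11   12
a[i]    2    4    3    1    9    4    5    6    7    9   10    4    1
L[i]    1    2    2    1    3    3    4    5    6    7    8    3    1

8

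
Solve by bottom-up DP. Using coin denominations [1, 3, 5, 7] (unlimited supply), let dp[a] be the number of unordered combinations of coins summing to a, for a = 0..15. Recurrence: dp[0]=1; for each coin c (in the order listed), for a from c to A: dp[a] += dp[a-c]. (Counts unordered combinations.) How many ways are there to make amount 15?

after  coin     0     1     2     3     4     5     6     7     8     9    10    11    12    13    14    15
          1     1     1     1     1     1     1     1     1     1     1     1     1     1     1     1     1
          3     1     1     1     2     2     2     3     3     3     4     4     4     5     5     5     6
          5     1     1     1     2     2     3     4     4     5     6     7     8     9    10    11    13
          7     1     1     1     2     2     3     4     5     6     7     9    10    12    14    16    19

19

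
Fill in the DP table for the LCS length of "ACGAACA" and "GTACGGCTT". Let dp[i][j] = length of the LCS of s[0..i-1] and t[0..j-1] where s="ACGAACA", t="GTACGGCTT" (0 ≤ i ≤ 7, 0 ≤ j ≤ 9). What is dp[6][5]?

3

   ''  G  T  A  C  G  G  C  T  T
''  0  0  0  0  0  0  0  0  0  0
 A  0  0  0  1  1  1  1  1  1  1
 C  0  0  0  1  2  2  2  2  2  2
 G  0  1  1  1  2  3  3  3  3  3
 A  0  1  1  2  2  3  3  3  3  3
 A  0  1  1  2  2  3  3  3  3  3
 C  0  1  1  2  3  3  3  4  4  4
 A  0  1  1  2  3  3  3  4  4  4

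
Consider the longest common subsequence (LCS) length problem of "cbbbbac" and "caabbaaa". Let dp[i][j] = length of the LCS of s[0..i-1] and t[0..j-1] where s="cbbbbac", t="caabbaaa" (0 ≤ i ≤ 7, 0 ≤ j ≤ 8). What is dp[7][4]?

   ''  c  a  a  b  b  a  a  a
''  0  0  0  0  0  0  0  0  0
 c  0  1  1  1  1  1  1  1  1
 b  0  1  1  1  2  2  2  2  2
 b  0  1  1  1  2  3  3  3  3
 b  0  1  1  1  2  3  3  3  3
 b  0  1  1  1  2  3  3  3  3
 a  0  1  2  2  2  3  4  4  4
 c  0  1  2  2  2  3  4  4  4

2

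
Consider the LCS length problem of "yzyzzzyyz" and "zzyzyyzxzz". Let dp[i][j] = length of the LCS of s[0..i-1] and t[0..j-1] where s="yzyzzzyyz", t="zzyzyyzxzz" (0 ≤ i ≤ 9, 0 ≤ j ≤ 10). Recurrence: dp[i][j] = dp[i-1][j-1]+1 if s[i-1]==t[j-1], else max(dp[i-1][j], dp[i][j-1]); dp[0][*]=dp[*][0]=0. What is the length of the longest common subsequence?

6

   ''  z  z  y  z  y  y  z  x  z  z
''  0  0  0  0  0  0  0  0  0  0  0
 y  0  0  0  1  1  1  1  1  1  1  1
 z  0  1  1  1  2  2  2  2  2  2  2
 y  0  1  1  2  2  3  3  3  3  3  3
 z  0  1  2  2  3  3  3  4  4  4  4
 z  0  1  2  2  3  3  3  4  4  5  5
 z  0  1  2  2  3  3  3  4  4  5  6
 y  0  1  2  3  3  4  4  4  4  5  6
 y  0  1  2  3  3  4  5  5  5  5  6
 z  0  1  2  3  4  4  5  6  6  6  6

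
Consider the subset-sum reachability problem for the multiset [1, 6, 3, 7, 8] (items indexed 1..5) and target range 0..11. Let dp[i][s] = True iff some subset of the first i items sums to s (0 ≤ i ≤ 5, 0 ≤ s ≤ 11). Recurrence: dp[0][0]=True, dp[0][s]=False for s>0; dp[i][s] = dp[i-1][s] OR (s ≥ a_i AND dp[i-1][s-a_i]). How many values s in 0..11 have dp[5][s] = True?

10

i\s   0   1   2   3   4   5   6   7   8   9  10  11
  0   T   F   F   F   F   F   F   F   F   F   F   F
  1   T   T   F   F   F   F   F   F   F   F   F   F
  2   T   T   F   F   F   F   T   T   F   F   F   F
  3   T   T   F   T   T   F   T   T   F   T   T   F
  4   T   T   F   T   T   F   T   T   T   T   T   T
  5   T   T   F   T   T   F   T   T   T   T   T   T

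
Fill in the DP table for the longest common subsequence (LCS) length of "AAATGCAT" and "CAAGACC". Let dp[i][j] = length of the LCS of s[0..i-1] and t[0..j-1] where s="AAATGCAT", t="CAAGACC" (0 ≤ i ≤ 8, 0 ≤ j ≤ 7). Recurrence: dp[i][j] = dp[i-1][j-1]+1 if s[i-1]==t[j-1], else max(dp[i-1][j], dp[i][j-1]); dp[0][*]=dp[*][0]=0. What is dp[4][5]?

3

   ''  C  A  A  G  A  C  C
''  0  0  0  0  0  0  0  0
 A  0  0  1  1  1  1  1  1
 A  0  0  1  2  2  2  2  2
 A  0  0  1  2  2  3  3  3
 T  0  0  1  2  2  3  3  3
 G  0  0  1  2  3  3  3  3
 C  0  1  1  2  3  3  4  4
 A  0  1  2  2  3  4  4  4
 T  0  1  2  2  3  4  4  4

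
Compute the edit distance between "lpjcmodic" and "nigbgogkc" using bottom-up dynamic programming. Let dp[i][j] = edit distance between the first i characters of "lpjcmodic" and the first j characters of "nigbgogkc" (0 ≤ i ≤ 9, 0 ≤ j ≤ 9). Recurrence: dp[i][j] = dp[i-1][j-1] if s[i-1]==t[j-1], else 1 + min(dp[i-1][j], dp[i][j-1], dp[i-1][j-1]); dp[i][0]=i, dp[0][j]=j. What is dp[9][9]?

7

   ''  n  i  g  b  g  o  g  k  c
''  0  1  2  3  4  5  6  7  8  9
 l  1  1  2  3  4  5  6  7  8  9
 p  2  2  2  3  4  5  6  7  8  9
 j  3  3  3  3  4  5  6  7  8  9
 c  4  4  4  4  4  5  6  7  8  8
 m  5  5  5  5  5  5  6  7  8  9
 o  6  6  6  6  6  6  5  6  7  8
 d  7  7  7  7  7  7  6  6  7  8
 i  8  8  7  8  8  8  7  7  7  8
 c  9  9  8  8  9  9  8  8  8  7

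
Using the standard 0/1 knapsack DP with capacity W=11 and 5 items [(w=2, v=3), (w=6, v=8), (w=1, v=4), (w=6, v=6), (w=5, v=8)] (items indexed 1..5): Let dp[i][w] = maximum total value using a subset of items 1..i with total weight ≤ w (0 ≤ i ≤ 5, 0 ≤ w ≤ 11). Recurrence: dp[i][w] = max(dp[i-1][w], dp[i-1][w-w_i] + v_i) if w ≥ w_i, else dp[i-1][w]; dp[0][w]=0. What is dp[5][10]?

i\w   0   1   2   3   4   5   6   7   8   9  10  11
  0   0   0   0   0   0   0   0   0   0   0   0   0
  1   0   0   3   3   3   3   3   3   3   3   3   3
  2   0   0   3   3   3   3   8   8  11  11  11  11
  3   0   4   4   7   7   7   8  12  12  15  15  15
  4   0   4   4   7   7   7   8  12  12  15  15  15
  5   0   4   4   7   7   8  12  12  15  15  15  16

15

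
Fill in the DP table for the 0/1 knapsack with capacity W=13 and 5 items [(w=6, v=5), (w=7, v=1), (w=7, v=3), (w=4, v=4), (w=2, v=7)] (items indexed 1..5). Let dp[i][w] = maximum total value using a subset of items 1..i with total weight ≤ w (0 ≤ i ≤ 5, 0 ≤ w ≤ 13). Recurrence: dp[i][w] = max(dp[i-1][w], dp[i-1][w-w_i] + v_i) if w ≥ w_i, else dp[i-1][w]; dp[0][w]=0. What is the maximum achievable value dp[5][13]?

16

i\w   0   1   2   3   4   5   6   7   8   9  10  11  12  13
  0   0   0   0   0   0   0   0   0   0   0   0   0   0   0
  1   0   0   0   0   0   0   5   5   5   5   5   5   5   5
  2   0   0   0   0   0   0   5   5   5   5   5   5   5   6
  3   0   0   0   0   0   0   5   5   5   5   5   5   5   8
  4   0   0   0   0   4   4   5   5   5   5   9   9   9   9
  5   0   0   7   7   7   7  11  11  12  12  12  12  16  16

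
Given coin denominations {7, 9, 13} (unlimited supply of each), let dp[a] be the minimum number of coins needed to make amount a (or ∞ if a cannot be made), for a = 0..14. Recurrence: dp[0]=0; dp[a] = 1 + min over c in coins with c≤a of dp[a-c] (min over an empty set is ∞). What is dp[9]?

 a  0  1  2  3  4  5  6  7  8  9 10 11 12 13 14
dp  0  -  -  -  -  -  -  1  -  1  -  -  -  1  2
(- denotes ∞ / unreachable)

1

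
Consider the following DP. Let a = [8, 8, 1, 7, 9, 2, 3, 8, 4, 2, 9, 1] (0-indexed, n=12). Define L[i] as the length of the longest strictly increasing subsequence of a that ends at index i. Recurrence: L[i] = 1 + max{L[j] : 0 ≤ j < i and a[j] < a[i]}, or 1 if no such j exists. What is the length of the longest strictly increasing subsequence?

   i    0    1    2    3    4    5    6    7    8    9   10   11
a[i]    8    8    1    7    9    2    3    8    4    2    9    1
L[i]    1    1    1    2    3    2    3    4    4    2    5    1

5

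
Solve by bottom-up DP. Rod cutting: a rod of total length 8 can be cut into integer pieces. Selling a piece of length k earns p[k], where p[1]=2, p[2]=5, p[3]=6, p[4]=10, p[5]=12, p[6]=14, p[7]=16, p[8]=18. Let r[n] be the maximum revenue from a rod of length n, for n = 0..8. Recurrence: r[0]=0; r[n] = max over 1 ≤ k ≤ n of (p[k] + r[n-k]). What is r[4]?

   n    0    1    2    3    4    5    6    7    8
r[n]    0    2    5    7   10   12   15   17   20

10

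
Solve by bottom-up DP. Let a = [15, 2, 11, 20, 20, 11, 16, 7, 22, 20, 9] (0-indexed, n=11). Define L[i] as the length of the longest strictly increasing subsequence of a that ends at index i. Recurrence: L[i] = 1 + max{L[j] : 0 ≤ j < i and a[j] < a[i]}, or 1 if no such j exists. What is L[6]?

3

   i    0    1    2    3    4    5    6    7    8    9   10
a[i]   15    2   11   20   20   11   16    7   22   20    9
L[i]    1    1    2    3    3    2    3    2    4    4    3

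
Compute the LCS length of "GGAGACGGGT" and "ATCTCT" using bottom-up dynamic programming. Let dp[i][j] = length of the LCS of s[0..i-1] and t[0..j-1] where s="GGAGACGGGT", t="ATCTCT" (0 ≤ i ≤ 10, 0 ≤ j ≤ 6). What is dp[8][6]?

   ''  A  T  C  T  C  T
''  0  0  0  0  0  0  0
 G  0  0  0  0  0  0  0
 G  0  0  0  0  0  0  0
 A  0  1  1  1  1  1  1
 G  0  1  1  1  1  1  1
 A  0  1  1  1  1  1  1
 C  0  1  1  2  2  2  2
 G  0  1  1  2  2  2  2
 G  0  1  1  2  2  2  2
 G  0  1  1  2  2  2  2
 T  0  1  2  2  3  3  3

2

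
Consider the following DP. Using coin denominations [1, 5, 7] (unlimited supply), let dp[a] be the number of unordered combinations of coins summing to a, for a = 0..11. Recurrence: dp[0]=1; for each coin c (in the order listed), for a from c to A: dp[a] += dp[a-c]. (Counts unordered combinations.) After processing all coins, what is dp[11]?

after  coin     0     1     2     3     4     5     6     7     8     9    10    11
          1     1     1     1     1     1     1     1     1     1     1     1     1
          5     1     1     1     1     1     2     2     2     2     2     3     3
          7     1     1     1     1     1     2     2     3     3     3     4     4

4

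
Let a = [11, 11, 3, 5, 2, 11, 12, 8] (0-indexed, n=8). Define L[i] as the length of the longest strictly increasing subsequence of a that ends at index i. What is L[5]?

3

   i    0    1    2    3    4    5    6    7
a[i]   11   11    3    5    2   11   12    8
L[i]    1    1    1    2    1    3    4    3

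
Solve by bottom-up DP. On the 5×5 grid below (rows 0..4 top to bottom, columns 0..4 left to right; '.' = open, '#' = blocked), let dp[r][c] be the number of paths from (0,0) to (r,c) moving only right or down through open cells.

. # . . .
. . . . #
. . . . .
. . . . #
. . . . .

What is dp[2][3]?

4

r\c   0   1   2   3   4
  0   1   0   0   0   0
  1   1   1   1   1   0
  2   1   2   3   4   4
  3   1   3   6  10   0
  4   1   4  10  20  20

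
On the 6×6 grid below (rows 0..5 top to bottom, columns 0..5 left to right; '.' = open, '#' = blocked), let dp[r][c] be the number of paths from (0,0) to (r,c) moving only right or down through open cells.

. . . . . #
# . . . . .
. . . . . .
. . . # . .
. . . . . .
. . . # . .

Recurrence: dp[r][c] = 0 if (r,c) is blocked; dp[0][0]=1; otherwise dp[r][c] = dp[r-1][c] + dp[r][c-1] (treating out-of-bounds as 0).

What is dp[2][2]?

3

r\c   0   1   2   3   4   5
  0   1   1   1   1   1   0
  1   0   1   2   3   4   4
  2   0   1   3   6  10  14
  3   0   1   4   0  10  24
  4   0   1   5   5  15  39
  5   0   1   6   0  15  54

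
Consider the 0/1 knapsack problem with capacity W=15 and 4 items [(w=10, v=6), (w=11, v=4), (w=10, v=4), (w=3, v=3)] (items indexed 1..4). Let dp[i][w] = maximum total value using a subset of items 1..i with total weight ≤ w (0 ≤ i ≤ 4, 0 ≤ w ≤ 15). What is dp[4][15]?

i\w   0   1   2   3   4   5   6   7   8   9  10  11  12  13  14  15
  0   0   0   0   0   0   0   0   0   0   0   0   0   0   0   0   0
  1   0   0   0   0   0   0   0   0   0   0   6   6   6   6   6   6
  2   0   0   0   0   0   0   0   0   0   0   6   6   6   6   6   6
  3   0   0   0   0   0   0   0   0   0   0   6   6   6   6   6   6
  4   0   0   0   3   3   3   3   3   3   3   6   6   6   9   9   9

9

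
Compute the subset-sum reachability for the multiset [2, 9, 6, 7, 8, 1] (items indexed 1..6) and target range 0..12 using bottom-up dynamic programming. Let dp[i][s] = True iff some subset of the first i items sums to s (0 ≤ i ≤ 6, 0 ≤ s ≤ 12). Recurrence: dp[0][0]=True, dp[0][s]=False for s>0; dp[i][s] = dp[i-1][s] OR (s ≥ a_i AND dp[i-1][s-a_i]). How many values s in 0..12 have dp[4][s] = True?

7

i\s   0   1   2   3   4   5   6   7   8   9  10  11  12
  0   T   F   F   F   F   F   F   F   F   F   F   F   F
  1   T   F   T   F   F   F   F   F   F   F   F   F   F
  2   T   F   T   F   F   F   F   F   F   T   F   T   F
  3   T   F   T   F   F   F   T   F   T   T   F   T   F
  4   T   F   T   F   F   F   T   T   T   T   F   T   F
  5   T   F   T   F   F   F   T   T   T   T   T   T   F
  6   T   T   T   T   F   F   T   T   T   T   T   T   T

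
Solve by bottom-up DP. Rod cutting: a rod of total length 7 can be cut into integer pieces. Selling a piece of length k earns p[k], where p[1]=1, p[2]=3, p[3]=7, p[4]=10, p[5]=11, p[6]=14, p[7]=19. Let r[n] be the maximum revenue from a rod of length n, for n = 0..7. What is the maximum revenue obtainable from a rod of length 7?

19

   n    0    1    2    3    4    5    6    7
r[n]    0    1    3    7   10   11   14   19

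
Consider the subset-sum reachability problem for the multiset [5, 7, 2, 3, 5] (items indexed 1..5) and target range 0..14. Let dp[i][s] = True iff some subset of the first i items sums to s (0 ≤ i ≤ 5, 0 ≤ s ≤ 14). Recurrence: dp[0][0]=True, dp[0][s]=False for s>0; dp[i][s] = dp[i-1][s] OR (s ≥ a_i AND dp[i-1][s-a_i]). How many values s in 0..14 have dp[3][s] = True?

7

i\s   0   1   2   3   4   5   6   7   8   9  10  11  12  13  14
  0   T   F   F   F   F   F   F   F   F   F   F   F   F   F   F
  1   T   F   F   F   F   T   F   F   F   F   F   F   F   F   F
  2   T   F   F   F   F   T   F   T   F   F   F   F   T   F   F
  3   T   F   T   F   F   T   F   T   F   T   F   F   T   F   T
  4   T   F   T   T   F   T   F   T   T   T   T   F   T   F   T
  5   T   F   T   T   F   T   F   T   T   T   T   F   T   T   T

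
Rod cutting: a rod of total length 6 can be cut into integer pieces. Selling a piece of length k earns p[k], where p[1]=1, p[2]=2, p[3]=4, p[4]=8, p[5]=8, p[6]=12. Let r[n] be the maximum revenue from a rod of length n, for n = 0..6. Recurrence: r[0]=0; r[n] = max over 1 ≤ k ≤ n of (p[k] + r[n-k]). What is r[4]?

   n    0    1    2    3    4    5    6
r[n]    0    1    2    4    8    9   12

8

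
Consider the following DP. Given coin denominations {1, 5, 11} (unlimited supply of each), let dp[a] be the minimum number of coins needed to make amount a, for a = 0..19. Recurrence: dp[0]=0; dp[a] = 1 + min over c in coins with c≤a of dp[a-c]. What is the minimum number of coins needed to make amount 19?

 a  0  1  2  3  4  5  6  7  8  9 10 11 12 13 14 15 16 17 18 19
dp  0  1  2  3  4  1  2  3  4  5  2  1  2  3  4  3  2  3  4  5

5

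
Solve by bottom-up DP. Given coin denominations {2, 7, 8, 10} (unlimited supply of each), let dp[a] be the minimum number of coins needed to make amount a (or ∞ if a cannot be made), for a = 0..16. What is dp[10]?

 a  0  1  2  3  4  5  6  7  8  9 10 11 12 13 14 15 16
dp  0  -  1  -  2  -  3  1  1  2  1  3  2  4  2  2  2
(- denotes ∞ / unreachable)

1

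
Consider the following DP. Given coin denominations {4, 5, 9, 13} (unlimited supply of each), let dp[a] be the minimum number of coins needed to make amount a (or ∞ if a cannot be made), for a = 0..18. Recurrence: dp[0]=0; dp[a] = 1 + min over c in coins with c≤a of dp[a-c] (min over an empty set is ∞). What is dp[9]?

 a  0  1  2  3  4  5  6  7  8  9 10 11 12 13 14 15 16 17 18
dp  0  -  -  -  1  1  -  -  2  1  2  -  3  1  2  3  4  2  2
(- denotes ∞ / unreachable)

1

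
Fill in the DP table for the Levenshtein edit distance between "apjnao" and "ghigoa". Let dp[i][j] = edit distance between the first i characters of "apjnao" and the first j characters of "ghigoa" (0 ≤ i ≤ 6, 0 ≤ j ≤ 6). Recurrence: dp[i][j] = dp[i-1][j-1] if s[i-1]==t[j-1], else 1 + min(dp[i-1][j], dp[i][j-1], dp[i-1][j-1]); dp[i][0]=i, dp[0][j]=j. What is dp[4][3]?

   ''  g  h  i  g  o  a
''  0  1  2  3  4  5  6
 a  1  1  2  3  4  5  5
 p  2  2  2  3  4  5  6
 j  3  3  3  3  4  5  6
 n  4  4  4  4  4  5  6
 a  5  5  5  5  5  5  5
 o  6  6  6  6  6  5  6

4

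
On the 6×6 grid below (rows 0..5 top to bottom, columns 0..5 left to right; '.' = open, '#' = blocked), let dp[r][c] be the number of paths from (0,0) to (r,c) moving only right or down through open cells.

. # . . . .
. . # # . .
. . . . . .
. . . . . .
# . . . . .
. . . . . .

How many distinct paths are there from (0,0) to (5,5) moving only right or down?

85

r\c   0   1   2   3   4   5
  0   1   0   0   0   0   0
  1   1   1   0   0   0   0
  2   1   2   2   2   2   2
  3   1   3   5   7   9  11
  4   0   3   8  15  24  35
  5   0   3  11  26  50  85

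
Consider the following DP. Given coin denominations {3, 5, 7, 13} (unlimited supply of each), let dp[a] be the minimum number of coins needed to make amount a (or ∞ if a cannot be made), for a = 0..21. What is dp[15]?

 a  0  1  2  3  4  5  6  7  8  9 10 11 12 13 14 15 16 17 18 19 20 21
dp  0  -  -  1  -  1  2  1  2  3  2  3  2  1  2  3  2  3  2  3  2  3
(- denotes ∞ / unreachable)

3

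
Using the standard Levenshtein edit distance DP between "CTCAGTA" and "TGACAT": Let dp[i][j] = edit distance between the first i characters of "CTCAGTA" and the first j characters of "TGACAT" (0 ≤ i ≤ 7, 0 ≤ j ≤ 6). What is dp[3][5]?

4

   ''  T  G  A  C  A  T
''  0  1  2  3  4  5  6
 C  1  1  2  3  3  4  5
 T  2  1  2  3  4  4  4
 C  3  2  2  3  3  4  5
 A  4  3  3  2  3  3  4
 G  5  4  3  3  3  4  4
 T  6  5  4  4  4  4  4
 A  7  6  5  4  5  4  5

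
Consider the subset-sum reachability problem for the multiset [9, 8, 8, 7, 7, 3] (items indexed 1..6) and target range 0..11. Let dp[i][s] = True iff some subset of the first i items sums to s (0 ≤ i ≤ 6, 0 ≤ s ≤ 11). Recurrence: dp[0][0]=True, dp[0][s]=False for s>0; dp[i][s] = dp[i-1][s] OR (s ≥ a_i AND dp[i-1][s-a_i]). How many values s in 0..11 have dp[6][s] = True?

7

i\s   0   1   2   3   4   5   6   7   8   9  10  11
  0   T   F   F   F   F   F   F   F   F   F   F   F
  1   T   F   F   F   F   F   F   F   F   T   F   F
  2   T   F   F   F   F   F   F   F   T   T   F   F
  3   T   F   F   F   F   F   F   F   T   T   F   F
  4   T   F   F   F   F   F   F   T   T   T   F   F
  5   T   F   F   F   F   F   F   T   T   T   F   F
  6   T   F   F   T   F   F   F   T   T   T   T   T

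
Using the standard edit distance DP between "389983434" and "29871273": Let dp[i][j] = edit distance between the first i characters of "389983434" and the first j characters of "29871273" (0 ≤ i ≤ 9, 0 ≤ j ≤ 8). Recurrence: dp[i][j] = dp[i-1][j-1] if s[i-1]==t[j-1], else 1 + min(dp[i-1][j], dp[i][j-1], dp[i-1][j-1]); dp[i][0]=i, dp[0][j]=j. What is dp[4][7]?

   ''  2  9  8  7  1  2  7  3
''  0  1  2  3  4  5  6  7  8
 3  1  1  2  3  4  5  6  7  7
 8  2  2  2  2  3  4  5  6  7
 9  3  3  2  3  3  4  5  6  7
 9  4  4  3  3  4  4  5  6  7
 8  5  5  4  3  4  5  5  6  7
 3  6  6  5  4  4  5  6  6  6
 4  7  7  6  5  5  5  6  7  7
 3  8  8  7  6  6  6  6  7  7
 4  9  9  8  7  7  7  7  7  8

6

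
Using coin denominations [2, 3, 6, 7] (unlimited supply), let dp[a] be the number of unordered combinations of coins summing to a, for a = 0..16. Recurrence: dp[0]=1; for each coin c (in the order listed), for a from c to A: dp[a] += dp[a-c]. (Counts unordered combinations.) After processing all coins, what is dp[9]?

4

after  coin     0     1     2     3     4     5     6     7     8     9    10    11    12    13    14    15    16
          2     1     0     1     0     1     0     1     0     1     0     1     0     1     0     1     0     1
          3     1     0     1     1     1     1     2     1     2     2     2     2     3     2     3     3     3
          6     1     0     1     1     1     1     3     1     3     3     3     3     6     3     6     6     6
          7     1     0     1     1     1     1     3     2     3     4     4     4     7     6     8     9    10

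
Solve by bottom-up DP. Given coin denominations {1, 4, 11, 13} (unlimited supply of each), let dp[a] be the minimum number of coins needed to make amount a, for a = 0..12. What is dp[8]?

 a  0  1  2  3  4  5  6  7  8  9 10 11 12
dp  0  1  2  3  1  2  3  4  2  3  4  1  2

2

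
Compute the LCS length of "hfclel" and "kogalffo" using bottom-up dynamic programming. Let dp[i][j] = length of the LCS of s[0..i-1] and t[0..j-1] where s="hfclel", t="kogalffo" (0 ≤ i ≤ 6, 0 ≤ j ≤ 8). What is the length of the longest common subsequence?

   ''  k  o  g  a  l  f  f  o
''  0  0  0  0  0  0  0  0  0
 h  0  0  0  0  0  0  0  0  0
 f  0  0  0  0  0  0  1  1  1
 c  0  0  0  0  0  0  1  1  1
 l  0  0  0  0  0  1  1  1  1
 e  0  0  0  0  0  1  1  1  1
 l  0  0  0  0  0  1  1  1  1

1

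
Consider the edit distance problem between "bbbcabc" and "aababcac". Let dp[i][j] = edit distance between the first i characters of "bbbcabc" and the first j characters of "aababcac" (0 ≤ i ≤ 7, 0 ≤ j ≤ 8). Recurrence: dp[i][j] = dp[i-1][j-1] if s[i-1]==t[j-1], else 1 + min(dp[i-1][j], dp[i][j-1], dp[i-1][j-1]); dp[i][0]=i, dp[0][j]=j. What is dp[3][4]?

3

   ''  a  a  b  a  b  c  a  c
''  0  1  2  3  4  5  6  7  8
 b  1  1  2  2  3  4  5  6  7
 b  2  2  2  2  3  3  4  5  6
 b  3  3  3  2  3  3  4  5  6
 c  4  4  4  3  3  4  3  4  5
 a  5  4  4  4  3  4  4  3  4
 b  6  5  5  4  4  3  4  4  4
 c  7  6  6  5  5  4  3  4  4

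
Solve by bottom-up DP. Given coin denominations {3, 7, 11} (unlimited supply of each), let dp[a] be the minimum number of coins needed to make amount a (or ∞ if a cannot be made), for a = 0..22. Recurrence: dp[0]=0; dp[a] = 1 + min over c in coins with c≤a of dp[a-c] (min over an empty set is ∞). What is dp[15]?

 a  0  1  2  3  4  5  6  7  8  9 10 11 12 13 14 15 16 17 18 19 20 21 22
dp  0  -  -  1  -  -  2  1  -  3  2  1  4  3  2  5  4  3  2  5  4  3  2
(- denotes ∞ / unreachable)

5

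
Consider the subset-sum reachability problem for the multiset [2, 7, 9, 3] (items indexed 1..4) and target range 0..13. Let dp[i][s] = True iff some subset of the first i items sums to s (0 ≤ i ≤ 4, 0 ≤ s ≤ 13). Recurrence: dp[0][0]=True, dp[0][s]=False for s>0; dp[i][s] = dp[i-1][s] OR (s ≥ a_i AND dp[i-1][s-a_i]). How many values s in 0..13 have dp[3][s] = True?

5

i\s   0   1   2   3   4   5   6   7   8   9  10  11  12  13
  0   T   F   F   F   F   F   F   F   F   F   F   F   F   F
  1   T   F   T   F   F   F   F   F   F   F   F   F   F   F
  2   T   F   T   F   F   F   F   T   F   T   F   F   F   F
  3   T   F   T   F   F   F   F   T   F   T   F   T   F   F
  4   T   F   T   T   F   T   F   T   F   T   T   T   T   F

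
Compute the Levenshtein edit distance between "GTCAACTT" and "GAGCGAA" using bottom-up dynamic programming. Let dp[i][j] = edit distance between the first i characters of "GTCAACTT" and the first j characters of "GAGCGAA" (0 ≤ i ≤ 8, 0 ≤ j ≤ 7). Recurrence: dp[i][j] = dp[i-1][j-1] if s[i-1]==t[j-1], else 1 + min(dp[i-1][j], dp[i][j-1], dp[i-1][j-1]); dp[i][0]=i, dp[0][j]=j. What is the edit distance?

   ''  G  A  G  C  G  A  A
''  0  1  2  3  4  5  6  7
 G  1  0  1  2  3  4  5  6
 T  2  1  1  2  3  4  5  6
 C  3  2  2  2  2  3  4  5
 A  4  3  2  3  3  3  3  4
 A  5  4  3  3  4  4  3  3
 C  6  5  4  4  3  4  4  4
 T  7  6  5  5  4  4  5  5
 T  8  7  6  6  5  5  5  6

6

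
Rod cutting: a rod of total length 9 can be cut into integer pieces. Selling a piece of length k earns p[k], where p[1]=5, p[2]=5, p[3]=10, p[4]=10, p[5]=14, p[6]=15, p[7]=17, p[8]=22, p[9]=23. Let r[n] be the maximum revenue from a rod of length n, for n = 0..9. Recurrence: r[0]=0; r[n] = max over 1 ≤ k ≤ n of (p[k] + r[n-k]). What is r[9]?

45

   n    0    1    2    3    4    5    6    7    8    9
r[n]    0    5   10   15   20   25   30   35   40   45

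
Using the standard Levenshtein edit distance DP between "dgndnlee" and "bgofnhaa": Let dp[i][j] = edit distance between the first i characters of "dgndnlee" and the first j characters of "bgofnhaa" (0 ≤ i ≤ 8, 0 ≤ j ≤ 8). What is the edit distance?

6

   ''  b  g  o  f  n  h  a  a
''  0  1  2  3  4  5  6  7  8
 d  1  1  2  3  4  5  6  7  8
 g  2  2  1  2  3  4  5  6  7
 n  3  3  2  2  3  3  4  5  6
 d  4  4  3  3  3  4  4  5  6
 n  5  5  4  4  4  3  4  5  6
 l  6  6  5  5  5  4  4  5  6
 e  7  7  6  6  6  5  5  5  6
 e  8  8  7  7  7  6  6  6  6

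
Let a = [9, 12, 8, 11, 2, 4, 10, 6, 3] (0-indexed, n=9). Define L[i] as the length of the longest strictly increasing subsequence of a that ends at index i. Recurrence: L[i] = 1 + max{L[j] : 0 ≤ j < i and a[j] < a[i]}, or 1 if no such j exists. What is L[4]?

1

   i    0    1    2    3    4    5    6    7    8
a[i]    9   12    8   11    2    4   10    6    3
L[i]    1    2    1    2    1    2    3    3    2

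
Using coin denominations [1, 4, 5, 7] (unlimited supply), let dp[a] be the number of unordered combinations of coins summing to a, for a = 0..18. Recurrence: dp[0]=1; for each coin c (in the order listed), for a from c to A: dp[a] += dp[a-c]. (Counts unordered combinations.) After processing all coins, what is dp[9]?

6

after  coin     0     1     2     3     4     5     6     7     8     9    10    11    12    13    14    15    16    17    18
          1     1     1     1     1     1     1     1     1     1     1     1     1     1     1     1     1     1     1     1
          4     1     1     1     1     2     2     2     2     3     3     3     3     4     4     4     4     5     5     5
          5     1     1     1     1     2     3     3     3     4     5     6     6     7     8     9    10    11    12    13
          7     1     1     1     1     2     3     3     4     5     6     7     8    10    11    13    15    17    19    21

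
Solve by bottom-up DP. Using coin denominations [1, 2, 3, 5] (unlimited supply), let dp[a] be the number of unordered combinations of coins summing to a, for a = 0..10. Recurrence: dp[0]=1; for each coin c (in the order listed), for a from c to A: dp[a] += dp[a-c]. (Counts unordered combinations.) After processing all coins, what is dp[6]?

8

after  coin     0     1     2     3     4     5     6     7     8     9    10
          1     1     1     1     1     1     1     1     1     1     1     1
          2     1     1     2     2     3     3     4     4     5     5     6
          3     1     1     2     3     4     5     7     8    10    12    14
          5     1     1     2     3     4     6     8    10    13    16    20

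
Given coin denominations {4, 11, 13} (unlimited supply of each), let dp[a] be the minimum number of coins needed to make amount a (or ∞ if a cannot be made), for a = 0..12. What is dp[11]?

1

 a  0  1  2  3  4  5  6  7  8  9 10 11 12
dp  0  -  -  -  1  -  -  -  2  -  -  1  3
(- denotes ∞ / unreachable)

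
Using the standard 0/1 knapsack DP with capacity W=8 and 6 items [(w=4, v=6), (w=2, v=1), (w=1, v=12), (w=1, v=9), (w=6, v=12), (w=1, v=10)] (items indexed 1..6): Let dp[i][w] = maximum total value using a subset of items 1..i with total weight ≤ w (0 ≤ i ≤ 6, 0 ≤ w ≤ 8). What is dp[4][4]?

22

i\w   0   1   2   3   4   5   6   7   8
  0   0   0   0   0   0   0   0   0   0
  1   0   0   0   0   6   6   6   6   6
  2   0   0   1   1   6   6   7   7   7
  3   0  12  12  13  13  18  18  19  19
  4   0  12  21  21  22  22  27  27  28
  5   0  12  21  21  22  22  27  27  33
  6   0  12  22  31  31  32  32  37  37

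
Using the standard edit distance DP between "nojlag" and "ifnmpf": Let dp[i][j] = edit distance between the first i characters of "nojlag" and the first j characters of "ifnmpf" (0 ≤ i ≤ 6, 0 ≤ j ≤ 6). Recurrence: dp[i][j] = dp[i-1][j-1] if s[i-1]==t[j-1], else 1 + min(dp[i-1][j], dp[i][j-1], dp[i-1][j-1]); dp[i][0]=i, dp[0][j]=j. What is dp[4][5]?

   ''  i  f  n  m  p  f
''  0  1  2  3  4  5  6
 n  1  1  2  2  3  4  5
 o  2  2  2  3  3  4  5
 j  3  3  3  3  4  4  5
 l  4  4  4  4  4  5  5
 a  5  5  5  5  5  5  6
 g  6  6  6  6  6  6  6

5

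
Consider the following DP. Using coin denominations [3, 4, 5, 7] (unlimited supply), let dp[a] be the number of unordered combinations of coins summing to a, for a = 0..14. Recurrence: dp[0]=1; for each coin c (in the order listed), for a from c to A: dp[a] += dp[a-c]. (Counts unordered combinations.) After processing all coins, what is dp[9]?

2

after  coin     0     1     2     3     4     5     6     7     8     9    10    11    12    13    14
          3     1     0     0     1     0     0     1     0     0     1     0     0     1     0     0
          4     1     0     0     1     1     0     1     1     1     1     1     1     2     1     1
          5     1     0     0     1     1     1     1     1     2     2     2     2     3     3     3
          7     1     0     0     1     1     1     1     2     2     2     3     3     4     4     5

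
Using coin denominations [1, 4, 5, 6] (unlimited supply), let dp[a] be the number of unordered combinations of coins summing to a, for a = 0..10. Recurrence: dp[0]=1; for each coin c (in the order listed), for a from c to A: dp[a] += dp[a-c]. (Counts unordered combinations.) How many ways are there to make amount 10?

8

after  coin     0     1     2     3     4     5     6     7     8     9    10
          1     1     1     1     1     1     1     1     1     1     1     1
          4     1     1     1     1     2     2     2     2     3     3     3
          5     1     1     1     1     2     3     3     3     4     5     6
          6     1     1     1     1     2     3     4     4     5     6     8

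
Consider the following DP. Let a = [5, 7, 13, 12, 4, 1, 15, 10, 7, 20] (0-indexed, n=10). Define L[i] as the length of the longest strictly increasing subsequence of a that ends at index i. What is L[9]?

5

   i    0    1    2    3    4    5    6    7    8    9
a[i]    5    7   13   12    4    1   15   10    7   20
L[i]    1    2    3    3    1    1    4    3    2    5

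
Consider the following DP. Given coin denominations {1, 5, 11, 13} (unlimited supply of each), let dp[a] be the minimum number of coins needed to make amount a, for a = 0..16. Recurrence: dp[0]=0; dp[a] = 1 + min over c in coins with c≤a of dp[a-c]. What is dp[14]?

 a  0  1  2  3  4  5  6  7  8  9 10 11 12 13 14 15 16
dp  0  1  2  3  4  1  2  3  4  5  2  1  2  1  2  3  2

2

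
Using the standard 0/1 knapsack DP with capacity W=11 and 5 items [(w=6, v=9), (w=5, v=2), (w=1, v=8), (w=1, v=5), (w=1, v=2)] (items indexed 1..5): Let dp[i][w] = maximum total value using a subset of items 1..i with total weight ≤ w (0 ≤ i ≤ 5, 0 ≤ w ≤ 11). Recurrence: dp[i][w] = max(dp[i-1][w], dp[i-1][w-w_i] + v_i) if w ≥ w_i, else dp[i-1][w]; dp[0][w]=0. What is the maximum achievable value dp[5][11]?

24

i\w   0   1   2   3   4   5   6   7   8   9  10  11
  0   0   0   0   0   0   0   0   0   0   0   0   0
  1   0   0   0   0   0   0   9   9   9   9   9   9
  2   0   0   0   0   0   2   9   9   9   9   9  11
  3   0   8   8   8   8   8  10  17  17  17  17  17
  4   0   8  13  13  13  13  13  17  22  22  22  22
  5   0   8  13  15  15  15  15  17  22  24  24  24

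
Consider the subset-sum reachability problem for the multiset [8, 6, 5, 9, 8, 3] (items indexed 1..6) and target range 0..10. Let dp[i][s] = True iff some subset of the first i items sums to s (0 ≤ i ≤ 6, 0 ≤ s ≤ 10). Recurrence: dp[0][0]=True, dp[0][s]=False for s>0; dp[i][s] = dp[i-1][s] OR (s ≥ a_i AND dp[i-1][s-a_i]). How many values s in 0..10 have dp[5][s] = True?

5

i\s   0   1   2   3   4   5   6   7   8   9  10
  0   T   F   F   F   F   F   F   F   F   F   F
  1   T   F   F   F   F   F   F   F   T   F   F
  2   T   F   F   F   F   F   T   F   T   F   F
  3   T   F   F   F   F   T   T   F   T   F   F
  4   T   F   F   F   F   T   T   F   T   T   F
  5   T   F   F   F   F   T   T   F   T   T   F
  6   T   F   F   T   F   T   T   F   T   T   F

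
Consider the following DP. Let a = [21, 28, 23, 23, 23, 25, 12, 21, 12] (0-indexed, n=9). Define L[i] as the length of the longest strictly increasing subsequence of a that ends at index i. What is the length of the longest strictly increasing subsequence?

   i    0    1    2    3    4    5    6    7    8
a[i]   21   28   23   23   23   25   12   21   12
L[i]    1    2    2    2    2    3    1    2    1

3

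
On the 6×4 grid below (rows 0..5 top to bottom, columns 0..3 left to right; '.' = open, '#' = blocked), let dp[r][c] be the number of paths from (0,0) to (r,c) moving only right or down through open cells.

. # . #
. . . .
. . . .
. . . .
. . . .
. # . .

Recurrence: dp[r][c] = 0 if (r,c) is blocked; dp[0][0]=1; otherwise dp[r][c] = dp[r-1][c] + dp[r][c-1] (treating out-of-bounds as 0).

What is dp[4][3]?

r\c   0   1   2   3
  0   1   0   0   0
  1   1   1   1   1
  2   1   2   3   4
  3   1   3   6  10
  4   1   4  10  20
  5   1   0  10  30

20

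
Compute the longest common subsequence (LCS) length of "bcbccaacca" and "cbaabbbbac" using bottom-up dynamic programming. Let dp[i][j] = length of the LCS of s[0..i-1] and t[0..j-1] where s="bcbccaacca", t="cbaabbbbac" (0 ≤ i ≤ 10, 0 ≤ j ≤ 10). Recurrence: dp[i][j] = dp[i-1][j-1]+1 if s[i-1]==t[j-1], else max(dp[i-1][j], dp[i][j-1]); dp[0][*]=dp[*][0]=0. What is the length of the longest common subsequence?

5

   ''  c  b  a  a  b  b  b  b  a  c
''  0  0  0  0  0  0  0  0  0  0  0
 b  0  0  1  1  1  1  1  1  1  1  1
 c  0  1  1  1  1  1  1  1  1  1  2
 b  0  1  2  2  2  2  2  2  2  2  2
 c  0  1  2  2  2  2  2  2  2  2  3
 c  0  1  2  2  2  2  2  2  2  2  3
 a  0  1  2  3  3  3  3  3  3  3  3
 a  0  1  2  3  4  4  4  4  4  4  4
 c  0  1  2  3  4  4  4  4  4  4  5
 c  0  1  2  3  4  4  4  4  4  4  5
 a  0  1  2  3  4  4  4  4  4  5  5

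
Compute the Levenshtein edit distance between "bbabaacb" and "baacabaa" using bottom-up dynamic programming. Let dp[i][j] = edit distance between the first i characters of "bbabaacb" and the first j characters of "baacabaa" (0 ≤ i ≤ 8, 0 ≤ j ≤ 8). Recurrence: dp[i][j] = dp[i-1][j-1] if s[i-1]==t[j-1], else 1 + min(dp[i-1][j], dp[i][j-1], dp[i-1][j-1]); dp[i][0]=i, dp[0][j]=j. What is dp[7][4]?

   ''  b  a  a  c  a  b  a  a
''  0  1  2  3  4  5  6  7  8
 b  1  0  1  2  3  4  5  6  7
 b  2  1  1  2  3  4  4  5  6
 a  3  2  1  1  2  3  4  4  5
 b  4  3  2  2  2  3  3  4  5
 a  5  4  3  2  3  2  3  3  4
 a  6  5  4  3  3  3  3  3  3
 c  7  6  5  4  3  4  4  4  4
 b  8  7  6  5  4  4  4  5  5

3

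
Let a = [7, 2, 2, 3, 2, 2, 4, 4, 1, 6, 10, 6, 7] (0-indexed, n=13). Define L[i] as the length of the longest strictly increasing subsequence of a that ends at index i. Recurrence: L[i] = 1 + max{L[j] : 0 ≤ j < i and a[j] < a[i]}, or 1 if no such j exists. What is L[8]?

1

   i    0    1    2    3    4    5    6    7    8    9   10   11   12
a[i]    7    2    2    3    2    2    4    4    1    6   10    6    7
L[i]    1    1    1    2    1    1    3    3    1    4    5    4    5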